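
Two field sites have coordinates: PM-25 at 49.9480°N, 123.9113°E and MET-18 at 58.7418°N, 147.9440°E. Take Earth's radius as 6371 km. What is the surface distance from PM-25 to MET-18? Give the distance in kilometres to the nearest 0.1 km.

Δφ = 8.7938°,  Δλ = 24.0327°
a = sin²(Δφ/2) + cos φ₁ cos φ₂ sin²(Δλ/2) = 0.020350
c = 2·arcsin(√a) = 0.286283 rad = 16.4028°
d = R·c = 6371 × 0.286283 = 1823.9 km

1823.9 km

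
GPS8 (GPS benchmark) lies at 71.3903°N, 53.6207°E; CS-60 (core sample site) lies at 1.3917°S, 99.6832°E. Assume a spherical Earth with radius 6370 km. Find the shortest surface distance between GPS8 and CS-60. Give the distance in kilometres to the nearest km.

8734 km

Δφ = -72.7820°,  Δλ = 46.0625°
a = sin²(Δφ/2) + cos φ₁ cos φ₂ sin²(Δλ/2) = 0.400827
c = 2·arcsin(√a) = 1.371126 rad = 78.5598°
d = R·c = 6370 × 1.371126 = 8734.1 km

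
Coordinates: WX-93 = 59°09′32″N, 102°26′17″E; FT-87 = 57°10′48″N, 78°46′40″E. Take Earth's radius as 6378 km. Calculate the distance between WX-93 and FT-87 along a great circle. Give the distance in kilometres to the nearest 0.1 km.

1398.8 km

WX-93: φ = +59.15889°, λ = +102.43806°
FT-87: φ = +57.18000°, λ = +78.77778°
Δφ = -1.9789°,  Δλ = -23.6603°
a = sin²(Δφ/2) + cos φ₁ cos φ₂ sin²(Δλ/2) = 0.011977
c = 2·arcsin(√a) = 0.219314 rad = 12.5658°
d = R·c = 6378 × 0.219314 = 1398.8 km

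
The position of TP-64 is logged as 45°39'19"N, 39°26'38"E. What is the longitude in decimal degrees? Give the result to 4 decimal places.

39° + 26′/60 + 38″/3600 = 39 + 0.43333 + 0.01056 = 39.4439°

39.4439°E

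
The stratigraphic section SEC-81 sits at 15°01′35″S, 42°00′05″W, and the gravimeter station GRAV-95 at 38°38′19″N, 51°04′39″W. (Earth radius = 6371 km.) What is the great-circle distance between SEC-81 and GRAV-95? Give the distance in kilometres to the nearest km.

6042 km

SEC-81: φ = -15.02639°, λ = -42.00139°
GRAV-95: φ = +38.63861°, λ = -51.07750°
Δφ = 53.6650°,  Δλ = -9.0761°
a = sin²(Δφ/2) + cos φ₁ cos φ₂ sin²(Δλ/2) = 0.208470
c = 2·arcsin(√a) = 0.948306 rad = 54.3339°
d = R·c = 6371 × 0.948306 = 6041.7 km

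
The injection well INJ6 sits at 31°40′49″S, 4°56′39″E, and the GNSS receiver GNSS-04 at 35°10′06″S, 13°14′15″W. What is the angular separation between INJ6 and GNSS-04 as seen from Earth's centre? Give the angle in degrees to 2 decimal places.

15.55°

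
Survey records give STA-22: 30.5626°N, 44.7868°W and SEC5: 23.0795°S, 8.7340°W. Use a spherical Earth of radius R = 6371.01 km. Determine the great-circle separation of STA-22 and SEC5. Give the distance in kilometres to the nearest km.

7097 km

Δφ = -53.6421°,  Δλ = 36.0528°
a = sin²(Δφ/2) + cos φ₁ cos φ₂ sin²(Δλ/2) = 0.279445
c = 2·arcsin(√a) = 1.113961 rad = 63.8253°
d = R·c = 6371.01 × 1.113961 = 7097.1 km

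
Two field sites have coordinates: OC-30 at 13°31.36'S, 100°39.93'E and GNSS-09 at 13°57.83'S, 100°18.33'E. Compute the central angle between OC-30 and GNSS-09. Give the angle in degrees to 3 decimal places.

0.563°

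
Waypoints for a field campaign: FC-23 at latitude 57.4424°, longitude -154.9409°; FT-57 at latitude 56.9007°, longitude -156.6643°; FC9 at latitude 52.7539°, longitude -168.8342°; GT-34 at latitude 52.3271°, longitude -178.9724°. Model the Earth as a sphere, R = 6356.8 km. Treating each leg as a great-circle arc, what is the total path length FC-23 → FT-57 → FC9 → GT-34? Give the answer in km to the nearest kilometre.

1707 km

FC-23→FT-57: c = 0.018848 rad, d = 119.82 km
FT-57→FC9: c = 0.141863 rad, d = 901.80 km
FC9→GT-34: c = 0.107786 rad, d = 685.17 km
Total = 119.82 + 901.80 + 685.17 = 1706.78 km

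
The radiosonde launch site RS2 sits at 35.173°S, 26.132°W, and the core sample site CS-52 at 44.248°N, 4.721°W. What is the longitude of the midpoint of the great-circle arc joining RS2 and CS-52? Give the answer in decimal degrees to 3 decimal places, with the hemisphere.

16.140°W

Bx = cos φ₂ cos Δλ = 0.666890,  By = cos φ₂ sin Δλ = 0.261499
φₘ = atan2(sin φ₁ + sin φ₂, √((cos φ₁ + Bx)² + By²)) = 4.61717°
λₘ = λ₁ + atan2(By, cos φ₁ + Bx) = -16.14040°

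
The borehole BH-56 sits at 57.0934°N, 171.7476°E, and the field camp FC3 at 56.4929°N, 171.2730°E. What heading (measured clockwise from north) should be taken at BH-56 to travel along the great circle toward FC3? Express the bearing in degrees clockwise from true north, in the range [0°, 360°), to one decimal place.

Δλ = -0.4746°
y = sin Δλ · cos φ₂ = -0.004573
x = cos φ₁ sin φ₂ − sin φ₁ cos φ₂ cos Δλ = -0.010465
θ = atan2(y, x) = -156.3963° → 203.6037° (mod 360°)

203.6°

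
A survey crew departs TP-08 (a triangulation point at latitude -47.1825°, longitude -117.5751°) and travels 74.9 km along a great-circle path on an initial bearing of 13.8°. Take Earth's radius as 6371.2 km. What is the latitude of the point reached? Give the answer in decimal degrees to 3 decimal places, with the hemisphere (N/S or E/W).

δ = d/R = 74.9/6371.2 = 0.011756 rad
φ₂ = arcsin(sin φ₁ cos δ + cos φ₁ sin δ cos θ)
   = arcsin(-0.73352·0.99993 + 0.67967·0.01176·0.97113) = -46.52813°
λ₂ = λ₁ + atan2(sin θ sin δ cos φ₁, cos δ − sin φ₁ sin φ₂) = -117.34157°

46.528°S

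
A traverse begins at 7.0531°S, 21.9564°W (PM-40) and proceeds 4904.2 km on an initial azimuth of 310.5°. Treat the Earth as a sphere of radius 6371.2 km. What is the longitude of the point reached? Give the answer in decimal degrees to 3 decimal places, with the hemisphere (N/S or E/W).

δ = d/R = 4904.2/6371.2 = 0.769745 rad
φ₂ = arcsin(sin φ₁ cos δ + cos φ₁ sin δ cos θ)
   = arcsin(-0.12279·0.71809 + 0.99243·0.69595·0.64945) = 21.12422°
λ₂ = λ₁ + atan2(sin θ sin δ cos φ₁, cos δ − sin φ₁ sin φ₂) = -56.52065°

56.521°W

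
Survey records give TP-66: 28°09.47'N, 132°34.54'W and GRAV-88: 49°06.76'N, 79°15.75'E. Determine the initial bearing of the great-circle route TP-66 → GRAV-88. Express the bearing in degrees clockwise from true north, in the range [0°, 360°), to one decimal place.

339.6°

TP-66: φ = +28.15783°, λ = -132.57567°
GRAV-88: φ = +49.11267°, λ = +79.26250°
Δλ = -148.1618°
y = sin Δλ · cos φ₂ = -0.345302
x = cos φ₁ sin φ₂ − sin φ₁ cos φ₂ cos Δλ = 0.928945
θ = atan2(y, x) = -20.3908° → 339.6092° (mod 360°)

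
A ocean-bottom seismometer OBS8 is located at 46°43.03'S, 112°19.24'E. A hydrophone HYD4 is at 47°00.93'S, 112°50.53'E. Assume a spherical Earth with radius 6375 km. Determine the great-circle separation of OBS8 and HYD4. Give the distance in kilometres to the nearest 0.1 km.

OBS8: φ = -46.71717°, λ = +112.32067°
HYD4: φ = -47.01550°, λ = +112.84217°
Δφ = -0.2983°,  Δλ = 0.5215°
a = sin²(Δφ/2) + cos φ₁ cos φ₂ sin²(Δλ/2) = 0.000016
c = 2·arcsin(√a) = 0.008114 rad = 0.4649°
d = R·c = 6375 × 0.008114 = 51.7 km

51.7 km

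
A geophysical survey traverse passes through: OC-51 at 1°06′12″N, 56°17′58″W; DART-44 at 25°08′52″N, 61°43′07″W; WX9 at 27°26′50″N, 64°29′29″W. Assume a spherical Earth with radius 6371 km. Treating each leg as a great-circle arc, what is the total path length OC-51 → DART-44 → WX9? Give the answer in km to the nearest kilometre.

OC-51: φ = +1.10333°, λ = -56.29944°
DART-44: φ = +25.14778°, λ = -61.71861°
WX9: φ = +27.44722°, λ = -64.49139°
OC-51→DART-44: c = 0.429475 rad, d = 2736.18 km
DART-44→WX9: c = 0.059097 rad, d = 376.51 km
Total = 2736.18 + 376.51 = 3112.69 km

3113 km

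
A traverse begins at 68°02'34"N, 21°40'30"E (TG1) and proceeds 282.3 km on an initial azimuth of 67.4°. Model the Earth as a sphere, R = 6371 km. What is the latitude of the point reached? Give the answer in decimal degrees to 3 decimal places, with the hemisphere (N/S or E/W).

68.894°N

TG1: φ = +68.04278°, λ = +21.67500°
δ = d/R = 282.3/6371 = 0.044310 rad
φ₂ = arcsin(sin φ₁ cos δ + cos φ₁ sin δ cos θ)
   = arcsin(0.92746·0.99902 + 0.37391·0.04430·0.38430) = 68.89434°
λ₂ = λ₁ + atan2(sin θ sin δ cos φ₁, cos δ − sin φ₁ sin φ₂) = 28.19597°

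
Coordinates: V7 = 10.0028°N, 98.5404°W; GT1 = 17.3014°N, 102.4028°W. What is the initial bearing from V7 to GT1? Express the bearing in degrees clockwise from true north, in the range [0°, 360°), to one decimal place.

Δλ = -3.8624°
y = sin Δλ · cos φ₂ = -0.064313
x = cos φ₁ sin φ₂ − sin φ₁ cos φ₂ cos Δλ = 0.127417
θ = atan2(y, x) = -26.7820° → 333.2180° (mod 360°)

333.2°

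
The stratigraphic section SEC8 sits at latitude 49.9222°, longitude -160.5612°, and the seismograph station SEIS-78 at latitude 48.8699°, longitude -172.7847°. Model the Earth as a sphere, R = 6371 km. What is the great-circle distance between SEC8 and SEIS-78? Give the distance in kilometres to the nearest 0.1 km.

Δφ = -1.0523°,  Δλ = -12.2235°
a = sin²(Δφ/2) + cos φ₁ cos φ₂ sin²(Δλ/2) = 0.004885
c = 2·arcsin(√a) = 0.139896 rad = 8.0155°
d = R·c = 6371 × 0.139896 = 891.3 km

891.3 km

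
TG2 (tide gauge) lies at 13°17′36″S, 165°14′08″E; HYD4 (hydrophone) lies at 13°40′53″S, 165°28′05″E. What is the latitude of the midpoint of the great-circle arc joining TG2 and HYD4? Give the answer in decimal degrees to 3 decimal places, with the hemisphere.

13.487°S

TG2: φ = -13.29333°, λ = +165.23556°
HYD4: φ = -13.68139°, λ = +165.46806°
Bx = cos φ₂ cos Δλ = 0.971618,  By = cos φ₂ sin Δλ = 0.003943
φₘ = atan2(sin φ₁ + sin φ₂, √((cos φ₁ + Bx)² + By²)) = -13.48739°
λₘ = λ₁ + atan2(By, cos φ₁ + Bx) = 165.35171°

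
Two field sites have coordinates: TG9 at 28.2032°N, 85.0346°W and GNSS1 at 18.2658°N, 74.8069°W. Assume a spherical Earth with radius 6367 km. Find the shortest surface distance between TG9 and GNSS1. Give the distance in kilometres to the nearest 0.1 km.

1518.4 km

Δφ = -9.9374°,  Δλ = 10.2277°
a = sin²(Δφ/2) + cos φ₁ cos φ₂ sin²(Δλ/2) = 0.014151
c = 2·arcsin(√a) = 0.238477 rad = 13.6637°
d = R·c = 6367 × 0.238477 = 1518.4 km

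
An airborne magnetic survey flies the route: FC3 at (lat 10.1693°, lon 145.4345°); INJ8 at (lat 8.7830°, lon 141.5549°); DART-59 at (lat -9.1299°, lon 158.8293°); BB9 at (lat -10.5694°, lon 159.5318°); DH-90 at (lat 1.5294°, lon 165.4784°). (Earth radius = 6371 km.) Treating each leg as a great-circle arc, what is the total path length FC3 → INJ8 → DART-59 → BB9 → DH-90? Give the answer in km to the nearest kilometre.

FC3→INJ8: c = 0.071033 rad, d = 452.55 km
INJ8→DART-59: c = 0.433473 rad, d = 2761.66 km
DART-59→BB9: c = 0.027877 rad, d = 177.61 km
BB9→DH-90: c = 0.235063 rad, d = 1497.59 km
Total = 452.55 + 2761.66 + 177.61 + 1497.59 = 4889.40 km

4889 km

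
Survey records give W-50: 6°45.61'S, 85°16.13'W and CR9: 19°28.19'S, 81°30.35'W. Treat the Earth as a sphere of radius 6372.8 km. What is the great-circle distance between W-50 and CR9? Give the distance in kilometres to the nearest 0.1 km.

W-50: φ = -6.76017°, λ = -85.26883°
CR9: φ = -19.46983°, λ = -81.50583°
Δφ = -12.7097°,  Δλ = 3.7630°
a = sin²(Δφ/2) + cos φ₁ cos φ₂ sin²(Δλ/2) = 0.013261
c = 2·arcsin(√a) = 0.230821 rad = 13.2251°
d = R·c = 6372.8 × 0.230821 = 1471.0 km

1471.0 km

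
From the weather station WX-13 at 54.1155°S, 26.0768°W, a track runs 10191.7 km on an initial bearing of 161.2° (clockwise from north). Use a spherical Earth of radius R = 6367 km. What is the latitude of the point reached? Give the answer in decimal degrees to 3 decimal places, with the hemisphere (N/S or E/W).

δ = d/R = 10191.7/6367 = 1.600707 rad
φ₂ = arcsin(sin φ₁ cos δ + cos φ₁ sin δ cos θ)
   = arcsin(-0.81020·-0.02991 + 0.58615·0.99955·-0.94665) = -32.03272°
λ₂ = λ₁ + atan2(sin θ sin δ cos φ₁, cos δ − sin φ₁ sin φ₂) = 131.59110°

32.033°S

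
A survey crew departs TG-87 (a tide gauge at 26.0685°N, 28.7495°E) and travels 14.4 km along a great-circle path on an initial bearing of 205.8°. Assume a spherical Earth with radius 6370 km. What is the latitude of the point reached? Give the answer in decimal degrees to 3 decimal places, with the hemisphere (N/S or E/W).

25.952°N

δ = d/R = 14.4/6370 = 0.002261 rad
φ₂ = arcsin(sin φ₁ cos δ + cos φ₁ sin δ cos θ)
   = arcsin(0.43945·1.00000 + 0.89827·0.00226·-0.90032) = 25.95187°
λ₂ = λ₁ + atan2(sin θ sin δ cos φ₁, cos δ − sin φ₁ sin φ₂) = 28.68681°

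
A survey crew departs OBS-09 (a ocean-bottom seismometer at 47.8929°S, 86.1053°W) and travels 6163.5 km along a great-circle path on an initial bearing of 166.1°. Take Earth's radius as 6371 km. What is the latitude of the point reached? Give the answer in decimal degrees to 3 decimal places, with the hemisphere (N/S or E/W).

δ = d/R = 6163.5/6371 = 0.967431 rad
φ₂ = arcsin(sin φ₁ cos δ + cos φ₁ sin δ cos θ)
   = arcsin(-0.74189·0.56742 + 0.67052·0.82343·-0.97072) = -73.12097°
λ₂ = λ₁ + atan2(sin θ sin δ cos φ₁, cos δ − sin φ₁ sin φ₂) = 50.95092°

73.121°S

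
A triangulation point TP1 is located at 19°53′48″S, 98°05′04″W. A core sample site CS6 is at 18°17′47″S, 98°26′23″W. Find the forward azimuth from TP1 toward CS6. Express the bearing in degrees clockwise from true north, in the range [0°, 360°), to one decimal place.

348.1°

TP1: φ = -19.89667°, λ = -98.08444°
CS6: φ = -18.29639°, λ = -98.43972°
Δλ = -0.3553°
y = sin Δλ · cos φ₂ = -0.005887
x = cos φ₁ sin φ₂ − sin φ₁ cos φ₂ cos Δλ = 0.027920
θ = atan2(y, x) = -11.9069° → 348.0931° (mod 360°)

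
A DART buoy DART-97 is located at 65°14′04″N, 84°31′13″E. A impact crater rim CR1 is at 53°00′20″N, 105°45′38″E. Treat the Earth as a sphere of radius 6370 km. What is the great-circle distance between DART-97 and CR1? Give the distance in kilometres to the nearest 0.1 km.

1803.5 km

DART-97: φ = +65.23444°, λ = +84.52028°
CR1: φ = +53.00556°, λ = +105.76056°
Δφ = -12.2289°,  Δλ = 21.2403°
a = sin²(Δφ/2) + cos φ₁ cos φ₂ sin²(Δλ/2) = 0.019907
c = 2·arcsin(√a) = 0.283130 rad = 16.2221°
d = R·c = 6370 × 0.283130 = 1803.5 km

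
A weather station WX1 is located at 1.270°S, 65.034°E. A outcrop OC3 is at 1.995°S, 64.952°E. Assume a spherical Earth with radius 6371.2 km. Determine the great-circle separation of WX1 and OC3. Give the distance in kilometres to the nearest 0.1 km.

81.1 km

Δφ = -0.7250°,  Δλ = -0.0820°
a = sin²(Δφ/2) + cos φ₁ cos φ₂ sin²(Δλ/2) = 0.000041
c = 2·arcsin(√a) = 0.012734 rad = 0.7296°
d = R·c = 6371.2 × 0.012734 = 81.1 km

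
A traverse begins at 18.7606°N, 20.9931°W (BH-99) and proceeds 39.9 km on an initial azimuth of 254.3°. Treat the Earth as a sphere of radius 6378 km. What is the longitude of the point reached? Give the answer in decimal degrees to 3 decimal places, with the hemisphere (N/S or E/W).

δ = d/R = 39.9/6378 = 0.006256 rad
φ₂ = arcsin(sin φ₁ cos δ + cos φ₁ sin δ cos θ)
   = arcsin(0.32161·0.99998 + 0.94687·0.00626·-0.27060) = 18.66326°
λ₂ = λ₁ + atan2(sin θ sin δ cos φ₁, cos δ − sin φ₁ sin φ₂) = -21.35731°

21.357°W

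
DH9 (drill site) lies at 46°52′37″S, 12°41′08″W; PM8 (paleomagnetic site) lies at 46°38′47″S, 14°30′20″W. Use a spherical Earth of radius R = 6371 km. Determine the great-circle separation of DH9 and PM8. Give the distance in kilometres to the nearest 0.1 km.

141.0 km

DH9: φ = -46.87694°, λ = -12.68556°
PM8: φ = -46.64639°, λ = -14.50556°
Δφ = 0.2306°,  Δλ = -1.8200°
a = sin²(Δφ/2) + cos φ₁ cos φ₂ sin²(Δλ/2) = 0.000122
c = 2·arcsin(√a) = 0.022129 rad = 1.2679°
d = R·c = 6371 × 0.022129 = 141.0 km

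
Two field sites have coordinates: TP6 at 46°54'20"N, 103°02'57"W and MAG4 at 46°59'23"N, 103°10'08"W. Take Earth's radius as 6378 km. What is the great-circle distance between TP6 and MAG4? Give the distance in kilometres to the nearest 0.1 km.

13.1 km

TP6: φ = +46.90556°, λ = -103.04917°
MAG4: φ = +46.98972°, λ = -103.16889°
Δφ = 0.0842°,  Δλ = -0.1197°
a = sin²(Δφ/2) + cos φ₁ cos φ₂ sin²(Δλ/2) = 0.000001
c = 2·arcsin(√a) = 0.002048 rad = 0.1173°
d = R·c = 6378 × 0.002048 = 13.1 km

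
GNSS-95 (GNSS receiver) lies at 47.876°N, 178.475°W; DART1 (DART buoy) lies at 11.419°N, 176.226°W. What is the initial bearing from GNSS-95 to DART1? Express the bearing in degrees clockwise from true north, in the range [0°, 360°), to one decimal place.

Δλ = 2.2490°
y = sin Δλ · cos φ₂ = 0.038466
x = cos φ₁ sin φ₂ − sin φ₁ cos φ₂ cos Δλ = -0.593659
θ = atan2(y, x) = 176.2928° → 176.2928° (mod 360°)

176.3°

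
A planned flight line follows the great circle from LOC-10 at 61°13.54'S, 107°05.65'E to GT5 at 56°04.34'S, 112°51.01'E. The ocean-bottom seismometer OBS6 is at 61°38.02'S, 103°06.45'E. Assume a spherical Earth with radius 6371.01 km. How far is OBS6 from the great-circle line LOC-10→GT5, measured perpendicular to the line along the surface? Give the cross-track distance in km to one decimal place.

149.3 km

LOC-10: φ = -61.22567°, λ = +107.09417°
GT5: φ = -56.07233°, λ = +112.85017°
OBS6: φ = -61.63367°, λ = +103.10750°
δ₁₃ = central angle LOC-10→OBS6 = 0.034024 rad  (haversine)
θ₁₃ = bearing LOC-10→OBS6 = 256.175°,  θ₁₂ = bearing LOC-10→GT5 = 32.652°
dₓₜ = R·arcsin(sin δ₁₃ · sin(θ₁₃ − θ₁₂)) = 6371.01·arcsin(0.03402·sin(223.523°)) = -149.258 km
|dₓₜ| = 149.258 km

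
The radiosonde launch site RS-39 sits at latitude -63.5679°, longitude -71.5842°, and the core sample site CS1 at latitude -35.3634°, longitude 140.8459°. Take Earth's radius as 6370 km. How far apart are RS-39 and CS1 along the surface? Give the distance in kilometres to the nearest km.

8646 km

Δφ = 28.2045°,  Δλ = -147.5699°
a = sin²(Δφ/2) + cos φ₁ cos φ₂ sin²(Δλ/2) = 0.394069
c = 2·arcsin(√a) = 1.357316 rad = 77.7685°
d = R·c = 6370 × 1.357316 = 8646.1 km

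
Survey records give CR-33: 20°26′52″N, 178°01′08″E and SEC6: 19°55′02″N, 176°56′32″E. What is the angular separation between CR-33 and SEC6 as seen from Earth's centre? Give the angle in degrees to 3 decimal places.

1.141°

CR-33: φ = +20.44778°, λ = +178.01889°
SEC6: φ = +19.91722°, λ = +176.94222°
Δφ = -0.5306°,  Δλ = -1.0767°
a = sin²(Δφ/2) + cos φ₁ cos φ₂ sin²(Δλ/2) = 0.000099
c = 2·arcsin(√a) = 0.019920 rad = 1.1414°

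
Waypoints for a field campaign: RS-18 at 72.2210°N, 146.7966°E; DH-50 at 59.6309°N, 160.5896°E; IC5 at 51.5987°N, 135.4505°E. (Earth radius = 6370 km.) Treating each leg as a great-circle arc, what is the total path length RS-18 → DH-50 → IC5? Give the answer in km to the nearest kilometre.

3322 km

RS-18→DH-50: c = 0.239305 rad, d = 1524.38 km
DH-50→IC5: c = 0.282206 rad, d = 1797.65 km
Total = 1524.38 + 1797.65 = 3322.03 km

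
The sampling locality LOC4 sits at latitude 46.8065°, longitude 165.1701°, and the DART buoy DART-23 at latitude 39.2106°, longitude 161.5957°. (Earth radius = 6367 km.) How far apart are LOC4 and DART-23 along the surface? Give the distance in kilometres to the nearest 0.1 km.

892.4 km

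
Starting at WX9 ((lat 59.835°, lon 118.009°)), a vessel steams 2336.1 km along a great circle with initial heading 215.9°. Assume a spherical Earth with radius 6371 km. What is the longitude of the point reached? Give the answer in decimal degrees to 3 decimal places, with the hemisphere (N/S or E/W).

δ = d/R = 2336.1/6371 = 0.366677 rad
φ₂ = arcsin(sin φ₁ cos δ + cos φ₁ sin δ cos θ)
   = arcsin(0.86458·0.93352 + 0.50249·0.35852·-0.81004) = 41.38977°
λ₂ = λ₁ + atan2(sin θ sin δ cos φ₁, cos δ − sin φ₁ sin φ₂) = 101.73612°

101.736°E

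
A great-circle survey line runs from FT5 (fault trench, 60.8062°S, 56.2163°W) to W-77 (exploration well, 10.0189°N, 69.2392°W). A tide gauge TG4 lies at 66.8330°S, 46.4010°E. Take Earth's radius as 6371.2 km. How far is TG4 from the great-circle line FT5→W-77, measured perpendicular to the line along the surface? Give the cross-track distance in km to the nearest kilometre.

δ₁₃ = central angle FT5→TG4 = 0.706462 rad  (haversine)
θ₁₃ = bearing FT5→TG4 = 143.743°,  θ₁₂ = bearing FT5→W-77 = 346.473°
dₓₜ = R·arcsin(sin δ₁₃ · sin(θ₁₃ − θ₁₂)) = 6371.2·arcsin(0.64915·sin(-202.731°)) = 1615.330 km
|dₓₜ| = 1615.330 km

1615 km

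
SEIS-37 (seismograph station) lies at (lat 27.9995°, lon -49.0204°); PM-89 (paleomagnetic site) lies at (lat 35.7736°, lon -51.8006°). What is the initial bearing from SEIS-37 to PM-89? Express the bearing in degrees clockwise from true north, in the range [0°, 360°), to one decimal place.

Δλ = -2.7802°
y = sin Δλ · cos φ₂ = -0.039353
x = cos φ₁ sin φ₂ − sin φ₁ cos φ₂ cos Δλ = 0.135716
θ = atan2(y, x) = -16.1705° → 343.8295° (mod 360°)

343.8°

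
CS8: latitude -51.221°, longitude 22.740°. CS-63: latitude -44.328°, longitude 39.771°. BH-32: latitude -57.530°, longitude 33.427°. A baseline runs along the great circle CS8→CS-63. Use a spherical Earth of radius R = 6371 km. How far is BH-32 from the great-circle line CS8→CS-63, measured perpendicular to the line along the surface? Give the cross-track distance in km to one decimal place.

δ₁₃ = central angle CS8→BH-32 = 0.154351 rad  (haversine)
θ₁₃ = bearing CS8→BH-32 = 139.641°,  θ₁₂ = bearing CS8→CS-63 = 65.483°
dₓₜ = R·arcsin(sin δ₁₃ · sin(θ₁₃ − θ₁₂)) = 6371·arcsin(0.15374·sin(74.159°)) = 945.740 km
|dₓₜ| = 945.740 km

945.7 km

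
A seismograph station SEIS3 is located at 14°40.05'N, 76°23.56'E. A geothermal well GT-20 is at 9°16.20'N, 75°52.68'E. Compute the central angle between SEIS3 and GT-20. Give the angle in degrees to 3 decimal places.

SEIS3: φ = +14.66750°, λ = +76.39267°
GT-20: φ = +9.27000°, λ = +75.87800°
Δφ = -5.3975°,  Δλ = -0.5147°
a = sin²(Δφ/2) + cos φ₁ cos φ₂ sin²(Δλ/2) = 0.002236
c = 2·arcsin(√a) = 0.094613 rad = 5.4209°

5.421°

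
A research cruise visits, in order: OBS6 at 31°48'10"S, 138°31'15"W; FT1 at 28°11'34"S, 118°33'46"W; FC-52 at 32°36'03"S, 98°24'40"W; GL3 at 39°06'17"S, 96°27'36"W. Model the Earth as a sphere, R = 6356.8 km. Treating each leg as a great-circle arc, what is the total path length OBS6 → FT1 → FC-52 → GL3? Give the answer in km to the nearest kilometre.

4685 km

OBS6: φ = -31.80278°, λ = -138.52083°
FT1: φ = -28.19278°, λ = -118.56278°
FC-52: φ = -32.60083°, λ = -98.41111°
GL3: φ = -39.10472°, λ = -96.46000°
OBS6→FT1: c = 0.307708 rad, d = 1956.04 km
FT1→FC-52: c = 0.312431 rad, d = 1986.06 km
FC-52→GL3: c = 0.116813 rad, d = 742.55 km
Total = 1956.04 + 1986.06 + 742.55 = 4684.65 km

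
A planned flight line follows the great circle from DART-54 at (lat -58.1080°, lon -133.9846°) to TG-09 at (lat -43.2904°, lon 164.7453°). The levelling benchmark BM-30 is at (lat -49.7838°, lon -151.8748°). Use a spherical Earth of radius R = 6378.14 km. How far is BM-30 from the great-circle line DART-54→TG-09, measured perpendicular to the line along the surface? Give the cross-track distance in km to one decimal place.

881.8 km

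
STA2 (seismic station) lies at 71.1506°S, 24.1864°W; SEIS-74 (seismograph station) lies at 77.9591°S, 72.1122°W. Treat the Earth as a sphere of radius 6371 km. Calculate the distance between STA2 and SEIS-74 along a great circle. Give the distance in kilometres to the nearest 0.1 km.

Δφ = -6.8085°,  Δλ = -47.9258°
a = sin²(Δφ/2) + cos φ₁ cos φ₂ sin²(Δλ/2) = 0.014644
c = 2·arcsin(√a) = 0.242616 rad = 13.9009°
d = R·c = 6371 × 0.242616 = 1545.7 km

1545.7 km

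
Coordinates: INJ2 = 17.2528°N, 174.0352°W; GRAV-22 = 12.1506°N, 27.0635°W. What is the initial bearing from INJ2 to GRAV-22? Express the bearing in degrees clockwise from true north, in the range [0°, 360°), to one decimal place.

50.2°

Δλ = 146.9717°
y = sin Δλ · cos φ₂ = 0.532843
x = cos φ₁ sin φ₂ − sin φ₁ cos φ₂ cos Δλ = 0.444101
θ = atan2(y, x) = 50.1903° → 50.1903° (mod 360°)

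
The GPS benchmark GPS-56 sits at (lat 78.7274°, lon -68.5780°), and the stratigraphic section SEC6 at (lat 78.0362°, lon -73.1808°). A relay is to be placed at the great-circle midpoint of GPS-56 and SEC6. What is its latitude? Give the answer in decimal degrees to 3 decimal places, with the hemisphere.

Bx = cos φ₂ cos Δλ = 0.206625,  By = cos φ₂ sin Δλ = -0.016635
φₘ = atan2(sin φ₁ + sin φ₂, √((cos φ₁ + Bx)² + By²)) = 78.39091°
λₘ = λ₁ + atan2(By, cos φ₁ + Bx) = -70.94695°

78.391°N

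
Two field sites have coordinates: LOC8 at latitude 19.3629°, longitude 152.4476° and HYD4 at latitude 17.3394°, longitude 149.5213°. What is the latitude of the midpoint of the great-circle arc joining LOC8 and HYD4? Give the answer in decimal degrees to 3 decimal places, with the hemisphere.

Bx = cos φ₂ cos Δλ = 0.953311,  By = cos φ₂ sin Δλ = -0.048731
φₘ = atan2(sin φ₁ + sin φ₂, √((cos φ₁ + Bx)² + By²)) = 18.35673°
λₘ = λ₁ + atan2(By, cos φ₁ + Bx) = 150.97588°

18.357°N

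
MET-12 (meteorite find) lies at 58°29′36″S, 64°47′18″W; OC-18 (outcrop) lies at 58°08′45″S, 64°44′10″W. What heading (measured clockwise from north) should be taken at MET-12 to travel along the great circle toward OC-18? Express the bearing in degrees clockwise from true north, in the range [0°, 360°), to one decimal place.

4.5°

MET-12: φ = -58.49333°, λ = -64.78833°
OC-18: φ = -58.14583°, λ = -64.73611°
Δλ = 0.0522°
y = sin Δλ · cos φ₂ = 0.000481
x = cos φ₁ sin φ₂ − sin φ₁ cos φ₂ cos Δλ = 0.006065
θ = atan2(y, x) = 4.5349° → 4.5349° (mod 360°)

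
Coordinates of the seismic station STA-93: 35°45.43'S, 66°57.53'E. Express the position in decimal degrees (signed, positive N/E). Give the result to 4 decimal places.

lat: 35.7572° S → -35.7572°
lon: 66.9588° E → +66.9588°

-35.7572°, +66.9588°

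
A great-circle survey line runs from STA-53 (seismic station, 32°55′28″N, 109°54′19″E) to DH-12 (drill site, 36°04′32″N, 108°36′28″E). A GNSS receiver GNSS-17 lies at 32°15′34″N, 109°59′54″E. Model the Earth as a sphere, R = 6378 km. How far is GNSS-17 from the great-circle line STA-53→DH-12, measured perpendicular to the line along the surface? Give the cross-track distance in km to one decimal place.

STA-53: φ = +32.92444°, λ = +109.90528°
DH-12: φ = +36.07556°, λ = +108.60778°
GNSS-17: φ = +32.25944°, λ = +109.99833°
δ₁₃ = central angle STA-53→GNSS-17 = 0.011687 rad  (haversine)
θ₁₃ = bearing STA-53→GNSS-17 = 173.251°,  θ₁₂ = bearing STA-53→DH-12 = 341.620°
dₓₜ = R·arcsin(sin δ₁₃ · sin(θ₁₃ − θ₁₂)) = 6378·arcsin(0.01169·sin(-168.370°)) = -15.027 km
|dₓₜ| = 15.027 km

15.0 km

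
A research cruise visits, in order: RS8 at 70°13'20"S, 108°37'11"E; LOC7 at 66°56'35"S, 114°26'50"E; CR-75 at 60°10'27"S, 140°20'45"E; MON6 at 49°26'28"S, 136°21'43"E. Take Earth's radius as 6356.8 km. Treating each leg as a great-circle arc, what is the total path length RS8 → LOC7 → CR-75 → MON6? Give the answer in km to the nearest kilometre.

3118 km

RS8: φ = -70.22222°, λ = +108.61972°
LOC7: φ = -66.94306°, λ = +114.44722°
CR-75: φ = -60.17417°, λ = +140.34583°
MON6: φ = -49.44111°, λ = +136.36194°
RS8→LOC7: c = 0.068163 rad, d = 433.30 km
LOC7→CR-75: c = 0.230875 rad, d = 1467.63 km
CR-75→MON6: c = 0.191478 rad, d = 1217.19 km
Total = 433.30 + 1467.63 + 1217.19 = 3118.11 km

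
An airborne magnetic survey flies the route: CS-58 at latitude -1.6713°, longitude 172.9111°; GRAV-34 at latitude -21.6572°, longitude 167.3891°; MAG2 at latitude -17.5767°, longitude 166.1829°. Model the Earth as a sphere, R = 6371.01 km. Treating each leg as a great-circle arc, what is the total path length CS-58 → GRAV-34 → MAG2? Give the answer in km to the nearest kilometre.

2772 km

CS-58→GRAV-34: c = 0.361222 rad, d = 2301.35 km
GRAV-34→MAG2: c = 0.073926 rad, d = 470.98 km
Total = 2301.35 + 470.98 = 2772.33 km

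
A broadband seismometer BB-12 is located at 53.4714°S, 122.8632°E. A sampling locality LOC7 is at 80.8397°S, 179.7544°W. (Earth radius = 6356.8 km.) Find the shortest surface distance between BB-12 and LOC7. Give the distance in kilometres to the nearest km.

3594 km

Δφ = -27.3683°,  Δλ = 57.3824°
a = sin²(Δφ/2) + cos φ₁ cos φ₂ sin²(Δλ/2) = 0.077805
c = 2·arcsin(√a) = 0.565372 rad = 32.3934°
d = R·c = 6356.8 × 0.565372 = 3594.0 km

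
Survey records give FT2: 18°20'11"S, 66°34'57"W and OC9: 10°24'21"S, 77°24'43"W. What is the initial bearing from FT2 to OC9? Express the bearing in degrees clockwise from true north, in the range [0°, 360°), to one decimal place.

FT2: φ = -18.33639°, λ = -66.58250°
OC9: φ = -10.40583°, λ = -77.41194°
Δλ = -10.8294°
y = sin Δλ · cos φ₂ = -0.184796
x = cos φ₁ sin φ₂ − sin φ₁ cos φ₂ cos Δλ = 0.132462
θ = atan2(y, x) = -54.3669° → 305.6331° (mod 360°)

305.6°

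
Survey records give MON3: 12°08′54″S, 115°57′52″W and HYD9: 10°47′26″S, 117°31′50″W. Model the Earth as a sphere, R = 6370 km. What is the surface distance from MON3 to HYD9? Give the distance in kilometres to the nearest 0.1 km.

MON3: φ = -12.14833°, λ = -115.96444°
HYD9: φ = -10.79056°, λ = -117.53056°
Δφ = 1.3578°,  Δλ = -1.5661°
a = sin²(Δφ/2) + cos φ₁ cos φ₂ sin²(Δλ/2) = 0.000320
c = 2·arcsin(√a) = 0.035765 rad = 2.0492°
d = R·c = 6370 × 0.035765 = 227.8 km

227.8 km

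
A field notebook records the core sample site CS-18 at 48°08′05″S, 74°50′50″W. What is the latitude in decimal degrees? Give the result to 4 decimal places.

48° + 8′/60 + 5″/3600 = 48 + 0.13333 + 0.00139 = 48.1347°

48.1347°S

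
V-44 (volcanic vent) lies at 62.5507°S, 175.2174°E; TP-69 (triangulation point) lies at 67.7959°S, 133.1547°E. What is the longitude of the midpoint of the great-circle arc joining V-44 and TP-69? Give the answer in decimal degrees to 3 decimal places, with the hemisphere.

156.366°E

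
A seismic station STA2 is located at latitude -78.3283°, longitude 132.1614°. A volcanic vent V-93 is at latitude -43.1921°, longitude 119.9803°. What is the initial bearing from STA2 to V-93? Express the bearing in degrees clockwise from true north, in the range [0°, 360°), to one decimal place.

344.6°

Δλ = -12.1811°
y = sin Δλ · cos φ₂ = -0.153834
x = cos φ₁ sin φ₂ − sin φ₁ cos φ₂ cos Δλ = 0.559447
θ = atan2(y, x) = -15.3749° → 344.6251° (mod 360°)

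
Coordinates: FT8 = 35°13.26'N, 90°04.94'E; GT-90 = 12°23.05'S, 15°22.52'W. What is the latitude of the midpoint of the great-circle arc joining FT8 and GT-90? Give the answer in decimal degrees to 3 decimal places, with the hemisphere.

18.327°N

FT8: φ = +35.22100°, λ = +90.08233°
GT-90: φ = -12.38417°, λ = -15.37533°
Bx = cos φ₂ cos Δλ = -0.260325,  By = cos φ₂ sin Δλ = -0.941401
φₘ = atan2(sin φ₁ + sin φ₂, √((cos φ₁ + Bx)² + By²)) = 18.32736°
λₘ = λ₁ + atan2(By, cos φ₁ + Bx) = 30.67629°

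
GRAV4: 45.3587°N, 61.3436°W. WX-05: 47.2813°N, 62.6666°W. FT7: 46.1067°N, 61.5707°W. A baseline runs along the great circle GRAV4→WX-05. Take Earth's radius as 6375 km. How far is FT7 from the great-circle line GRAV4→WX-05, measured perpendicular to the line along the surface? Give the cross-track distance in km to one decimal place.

δ₁₃ = central angle GRAV4→FT7 = 0.013345 rad  (haversine)
θ₁₃ = bearing GRAV4→FT7 = 348.116°,  θ₁₂ = bearing GRAV4→WX-05 = 335.057°
dₓₜ = R·arcsin(sin δ₁₃ · sin(θ₁₃ − θ₁₂)) = 6375·arcsin(0.01334·sin(13.059°)) = 19.222 km
|dₓₜ| = 19.222 km

19.2 km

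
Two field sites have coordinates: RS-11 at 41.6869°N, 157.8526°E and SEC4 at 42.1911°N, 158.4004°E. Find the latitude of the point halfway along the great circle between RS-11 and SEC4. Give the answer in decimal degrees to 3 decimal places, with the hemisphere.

Bx = cos φ₂ cos Δλ = 0.740875,  By = cos φ₂ sin Δλ = 0.007084
φₘ = atan2(sin φ₁ + sin φ₂, √((cos φ₁ + Bx)² + By²)) = 41.93933°
λₘ = λ₁ + atan2(By, cos φ₁ + Bx) = 158.12542°

41.939°N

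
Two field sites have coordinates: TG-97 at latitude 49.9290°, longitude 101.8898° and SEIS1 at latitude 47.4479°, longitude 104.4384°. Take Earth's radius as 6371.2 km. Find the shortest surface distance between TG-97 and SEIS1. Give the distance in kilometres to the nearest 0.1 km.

Δφ = -2.4811°,  Δλ = 2.5486°
a = sin²(Δφ/2) + cos φ₁ cos φ₂ sin²(Δλ/2) = 0.000684
c = 2·arcsin(√a) = 0.052314 rad = 2.9974°
d = R·c = 6371.2 × 0.052314 = 333.3 km

333.3 km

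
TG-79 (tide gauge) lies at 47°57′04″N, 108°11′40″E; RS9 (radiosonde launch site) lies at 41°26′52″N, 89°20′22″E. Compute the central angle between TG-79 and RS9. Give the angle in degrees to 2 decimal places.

TG-79: φ = +47.95111°, λ = +108.19444°
RS9: φ = +41.44778°, λ = +89.33944°
Δφ = -6.5033°,  Δλ = -18.8550°
a = sin²(Δφ/2) + cos φ₁ cos φ₂ sin²(Δλ/2) = 0.016687
c = 2·arcsin(√a) = 0.259080 rad = 14.8442°

14.84°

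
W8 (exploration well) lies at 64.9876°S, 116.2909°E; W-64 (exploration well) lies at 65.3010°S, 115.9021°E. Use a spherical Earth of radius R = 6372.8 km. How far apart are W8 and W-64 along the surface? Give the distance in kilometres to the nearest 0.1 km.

Δφ = -0.3134°,  Δλ = -0.3888°
a = sin²(Δφ/2) + cos φ₁ cos φ₂ sin²(Δλ/2) = 0.000010
c = 2·arcsin(√a) = 0.006169 rad = 0.3534°
d = R·c = 6372.8 × 0.006169 = 39.3 km

39.3 km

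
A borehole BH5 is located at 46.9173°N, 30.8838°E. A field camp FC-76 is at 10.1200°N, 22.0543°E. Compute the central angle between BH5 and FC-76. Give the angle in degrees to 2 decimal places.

37.55°

Δφ = -36.7973°,  Δλ = -8.8295°
a = sin²(Δφ/2) + cos φ₁ cos φ₂ sin²(Δλ/2) = 0.103605
c = 2·arcsin(√a) = 0.655422 rad = 37.5529°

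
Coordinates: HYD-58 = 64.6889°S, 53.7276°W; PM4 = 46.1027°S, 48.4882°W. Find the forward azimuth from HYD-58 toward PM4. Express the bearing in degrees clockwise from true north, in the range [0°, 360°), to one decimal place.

11.3°

Δλ = 5.2394°
y = sin Δλ · cos φ₂ = 0.063317
x = cos φ₁ sin φ₂ − sin φ₁ cos φ₂ cos Δλ = 0.316112
θ = atan2(y, x) = 11.3263° → 11.3263° (mod 360°)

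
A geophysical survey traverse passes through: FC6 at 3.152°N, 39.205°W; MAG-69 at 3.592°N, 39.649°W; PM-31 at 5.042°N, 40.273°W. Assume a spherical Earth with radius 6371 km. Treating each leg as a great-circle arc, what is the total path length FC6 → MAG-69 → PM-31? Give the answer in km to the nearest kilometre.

FC6→MAG-69: c = 0.010900 rad, d = 69.45 km
MAG-69→PM-31: c = 0.027539 rad, d = 175.45 km
Total = 69.45 + 175.45 = 244.90 km

245 km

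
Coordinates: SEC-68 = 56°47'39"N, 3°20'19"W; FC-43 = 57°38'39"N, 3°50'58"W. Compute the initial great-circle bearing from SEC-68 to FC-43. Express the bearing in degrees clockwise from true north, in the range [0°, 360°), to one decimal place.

342.2°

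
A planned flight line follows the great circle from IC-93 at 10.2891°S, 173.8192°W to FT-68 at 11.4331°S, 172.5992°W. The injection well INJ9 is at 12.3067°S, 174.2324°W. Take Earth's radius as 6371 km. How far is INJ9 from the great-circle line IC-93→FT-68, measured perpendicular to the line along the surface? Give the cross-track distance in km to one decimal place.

193.0 km

δ₁₃ = central angle IC-93→INJ9 = 0.035917 rad  (haversine)
θ₁₃ = bearing IC-93→INJ9 = 191.316°,  θ₁₂ = bearing IC-93→FT-68 = 133.789°
dₓₜ = R·arcsin(sin δ₁₃ · sin(θ₁₃ − θ₁₂)) = 6371·arcsin(0.03591·sin(57.527°)) = 193.035 km
|dₓₜ| = 193.035 km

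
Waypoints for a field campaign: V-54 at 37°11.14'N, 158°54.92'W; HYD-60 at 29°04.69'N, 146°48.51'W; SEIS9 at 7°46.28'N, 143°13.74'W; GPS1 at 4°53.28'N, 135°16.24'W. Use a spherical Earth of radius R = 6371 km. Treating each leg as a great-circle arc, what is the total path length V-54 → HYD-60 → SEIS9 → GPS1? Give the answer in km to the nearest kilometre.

4776 km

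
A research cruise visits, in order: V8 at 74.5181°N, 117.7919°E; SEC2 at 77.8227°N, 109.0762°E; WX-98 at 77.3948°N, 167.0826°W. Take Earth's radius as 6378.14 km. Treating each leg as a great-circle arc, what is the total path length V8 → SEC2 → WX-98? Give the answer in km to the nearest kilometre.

2269 km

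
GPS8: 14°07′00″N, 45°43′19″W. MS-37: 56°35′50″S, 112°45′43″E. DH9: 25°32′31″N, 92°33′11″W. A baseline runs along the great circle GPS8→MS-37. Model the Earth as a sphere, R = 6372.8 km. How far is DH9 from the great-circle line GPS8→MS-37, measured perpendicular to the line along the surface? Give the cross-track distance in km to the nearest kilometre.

GPS8: φ = +14.11667°, λ = -45.72194°
MS-37: φ = -56.59722°, λ = +112.76194°
DH9: φ = +25.54194°, λ = -92.55306°
δ₁₃ = central angle GPS8→DH9 = 0.790051 rad  (haversine)
θ₁₃ = bearing GPS8→DH9 = 292.129°,  θ₁₂ = bearing GPS8→MS-37 = 163.570°
dₓₜ = R·arcsin(sin δ₁₃ · sin(θ₁₃ − θ₁₂)) = 6372.8·arcsin(0.71039·sin(128.559°)) = 3753.353 km
|dₓₜ| = 3753.353 km

3753 km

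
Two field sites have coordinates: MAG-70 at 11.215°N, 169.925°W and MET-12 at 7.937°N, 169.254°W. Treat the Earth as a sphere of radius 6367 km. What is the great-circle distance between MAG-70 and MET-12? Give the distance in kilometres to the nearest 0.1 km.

Δφ = -3.2780°,  Δλ = 0.6710°
a = sin²(Δφ/2) + cos φ₁ cos φ₂ sin²(Δλ/2) = 0.000851
c = 2·arcsin(√a) = 0.058365 rad = 3.3441°
d = R·c = 6367 × 0.058365 = 371.6 km

371.6 km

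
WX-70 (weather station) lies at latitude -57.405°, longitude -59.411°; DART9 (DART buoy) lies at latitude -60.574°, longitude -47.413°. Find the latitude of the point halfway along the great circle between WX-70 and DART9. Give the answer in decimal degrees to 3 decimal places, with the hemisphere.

Bx = cos φ₂ cos Δλ = 0.480567,  By = cos φ₂ sin Δλ = 0.102130
φₘ = atan2(sin φ₁ + sin φ₂, √((cos φ₁ + Bx)² + By²)) = -59.12795°
λₘ = λ₁ + atan2(By, cos φ₁ + Bx) = -53.68907°

59.128°S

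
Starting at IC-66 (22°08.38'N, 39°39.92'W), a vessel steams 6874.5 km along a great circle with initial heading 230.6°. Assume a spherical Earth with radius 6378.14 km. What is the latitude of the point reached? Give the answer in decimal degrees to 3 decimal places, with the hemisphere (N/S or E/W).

IC-66: φ = +22.13967°, λ = -39.66533°
δ = d/R = 6874.5/6378.14 = 1.077822 rad
φ₂ = arcsin(sin φ₁ cos δ + cos φ₁ sin δ cos θ)
   = arcsin(0.37687·0.47325 + 0.92627·0.88093·-0.63473) = -19.85094°
λ₂ = λ₁ + atan2(sin θ sin δ cos φ₁, cos δ − sin φ₁ sin φ₂) = -86.02847°

19.851°S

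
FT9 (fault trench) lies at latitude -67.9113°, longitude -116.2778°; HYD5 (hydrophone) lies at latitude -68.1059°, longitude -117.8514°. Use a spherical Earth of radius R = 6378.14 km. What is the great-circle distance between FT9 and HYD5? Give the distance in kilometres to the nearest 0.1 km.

Δφ = -0.1946°,  Δλ = -1.5736°
a = sin²(Δφ/2) + cos φ₁ cos φ₂ sin²(Δλ/2) = 0.000029
c = 2·arcsin(√a) = 0.010831 rad = 0.6205°
d = R·c = 6378.14 × 0.010831 = 69.1 km

69.1 km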